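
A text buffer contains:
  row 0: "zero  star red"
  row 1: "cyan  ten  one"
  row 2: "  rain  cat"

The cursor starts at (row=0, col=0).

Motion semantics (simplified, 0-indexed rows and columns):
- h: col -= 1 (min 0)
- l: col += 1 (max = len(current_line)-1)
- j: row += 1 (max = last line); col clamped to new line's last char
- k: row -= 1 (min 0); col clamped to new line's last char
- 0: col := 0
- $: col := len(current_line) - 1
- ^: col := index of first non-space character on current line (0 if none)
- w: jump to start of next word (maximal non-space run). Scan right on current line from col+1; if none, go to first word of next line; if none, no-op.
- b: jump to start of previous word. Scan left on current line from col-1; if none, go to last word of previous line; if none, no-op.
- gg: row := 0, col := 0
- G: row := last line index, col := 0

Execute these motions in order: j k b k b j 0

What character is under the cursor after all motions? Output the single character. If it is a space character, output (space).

After 1 (j): row=1 col=0 char='c'
After 2 (k): row=0 col=0 char='z'
After 3 (b): row=0 col=0 char='z'
After 4 (k): row=0 col=0 char='z'
After 5 (b): row=0 col=0 char='z'
After 6 (j): row=1 col=0 char='c'
After 7 (0): row=1 col=0 char='c'

Answer: c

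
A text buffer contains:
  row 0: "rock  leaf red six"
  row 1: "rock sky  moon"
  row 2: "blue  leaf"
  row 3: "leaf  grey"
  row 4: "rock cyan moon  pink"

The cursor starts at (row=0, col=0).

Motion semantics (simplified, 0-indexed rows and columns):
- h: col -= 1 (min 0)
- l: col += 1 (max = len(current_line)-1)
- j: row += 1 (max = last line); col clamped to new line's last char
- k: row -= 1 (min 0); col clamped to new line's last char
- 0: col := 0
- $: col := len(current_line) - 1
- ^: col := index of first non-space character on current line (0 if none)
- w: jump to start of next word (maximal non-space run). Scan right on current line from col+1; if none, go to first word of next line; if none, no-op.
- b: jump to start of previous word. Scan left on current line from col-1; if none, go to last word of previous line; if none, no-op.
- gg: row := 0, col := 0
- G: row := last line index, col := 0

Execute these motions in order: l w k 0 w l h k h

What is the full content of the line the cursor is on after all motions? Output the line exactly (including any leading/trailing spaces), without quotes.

Answer: rock  leaf red six

Derivation:
After 1 (l): row=0 col=1 char='o'
After 2 (w): row=0 col=6 char='l'
After 3 (k): row=0 col=6 char='l'
After 4 (0): row=0 col=0 char='r'
After 5 (w): row=0 col=6 char='l'
After 6 (l): row=0 col=7 char='e'
After 7 (h): row=0 col=6 char='l'
After 8 (k): row=0 col=6 char='l'
After 9 (h): row=0 col=5 char='_'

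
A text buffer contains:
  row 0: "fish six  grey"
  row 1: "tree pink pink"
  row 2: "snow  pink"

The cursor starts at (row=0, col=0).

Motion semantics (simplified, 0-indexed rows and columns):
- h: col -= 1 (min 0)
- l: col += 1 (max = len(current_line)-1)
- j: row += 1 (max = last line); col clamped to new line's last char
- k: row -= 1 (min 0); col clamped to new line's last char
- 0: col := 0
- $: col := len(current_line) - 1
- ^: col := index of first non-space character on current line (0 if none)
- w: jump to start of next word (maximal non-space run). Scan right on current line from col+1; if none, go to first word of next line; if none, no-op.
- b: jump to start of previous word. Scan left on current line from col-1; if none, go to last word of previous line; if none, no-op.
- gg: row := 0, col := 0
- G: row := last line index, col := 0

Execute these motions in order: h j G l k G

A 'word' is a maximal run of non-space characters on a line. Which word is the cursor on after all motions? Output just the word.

After 1 (h): row=0 col=0 char='f'
After 2 (j): row=1 col=0 char='t'
After 3 (G): row=2 col=0 char='s'
After 4 (l): row=2 col=1 char='n'
After 5 (k): row=1 col=1 char='r'
After 6 (G): row=2 col=0 char='s'

Answer: snow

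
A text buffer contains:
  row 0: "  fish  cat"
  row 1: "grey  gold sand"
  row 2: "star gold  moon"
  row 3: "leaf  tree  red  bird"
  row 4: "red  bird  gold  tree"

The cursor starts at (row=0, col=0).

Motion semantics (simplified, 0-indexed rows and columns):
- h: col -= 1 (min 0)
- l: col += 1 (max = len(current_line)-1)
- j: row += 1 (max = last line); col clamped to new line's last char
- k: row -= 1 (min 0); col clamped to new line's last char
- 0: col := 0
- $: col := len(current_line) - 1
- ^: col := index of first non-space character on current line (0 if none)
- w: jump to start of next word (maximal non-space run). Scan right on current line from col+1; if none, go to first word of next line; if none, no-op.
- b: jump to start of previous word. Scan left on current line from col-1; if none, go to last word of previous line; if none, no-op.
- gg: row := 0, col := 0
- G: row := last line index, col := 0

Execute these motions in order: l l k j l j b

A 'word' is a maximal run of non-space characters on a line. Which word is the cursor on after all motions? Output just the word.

After 1 (l): row=0 col=1 char='_'
After 2 (l): row=0 col=2 char='f'
After 3 (k): row=0 col=2 char='f'
After 4 (j): row=1 col=2 char='e'
After 5 (l): row=1 col=3 char='y'
After 6 (j): row=2 col=3 char='r'
After 7 (b): row=2 col=0 char='s'

Answer: star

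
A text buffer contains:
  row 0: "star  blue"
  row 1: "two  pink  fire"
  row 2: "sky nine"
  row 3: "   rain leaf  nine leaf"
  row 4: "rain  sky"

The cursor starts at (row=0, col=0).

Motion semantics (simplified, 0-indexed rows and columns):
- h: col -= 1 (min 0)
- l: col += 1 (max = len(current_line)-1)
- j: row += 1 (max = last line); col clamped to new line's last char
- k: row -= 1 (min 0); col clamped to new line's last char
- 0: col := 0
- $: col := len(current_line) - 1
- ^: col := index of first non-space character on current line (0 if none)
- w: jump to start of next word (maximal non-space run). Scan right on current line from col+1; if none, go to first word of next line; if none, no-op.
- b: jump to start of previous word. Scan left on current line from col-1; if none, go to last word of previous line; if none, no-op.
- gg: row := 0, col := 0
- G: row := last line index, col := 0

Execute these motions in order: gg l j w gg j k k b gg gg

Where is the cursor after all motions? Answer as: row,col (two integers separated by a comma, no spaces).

Answer: 0,0

Derivation:
After 1 (gg): row=0 col=0 char='s'
After 2 (l): row=0 col=1 char='t'
After 3 (j): row=1 col=1 char='w'
After 4 (w): row=1 col=5 char='p'
After 5 (gg): row=0 col=0 char='s'
After 6 (j): row=1 col=0 char='t'
After 7 (k): row=0 col=0 char='s'
After 8 (k): row=0 col=0 char='s'
After 9 (b): row=0 col=0 char='s'
After 10 (gg): row=0 col=0 char='s'
After 11 (gg): row=0 col=0 char='s'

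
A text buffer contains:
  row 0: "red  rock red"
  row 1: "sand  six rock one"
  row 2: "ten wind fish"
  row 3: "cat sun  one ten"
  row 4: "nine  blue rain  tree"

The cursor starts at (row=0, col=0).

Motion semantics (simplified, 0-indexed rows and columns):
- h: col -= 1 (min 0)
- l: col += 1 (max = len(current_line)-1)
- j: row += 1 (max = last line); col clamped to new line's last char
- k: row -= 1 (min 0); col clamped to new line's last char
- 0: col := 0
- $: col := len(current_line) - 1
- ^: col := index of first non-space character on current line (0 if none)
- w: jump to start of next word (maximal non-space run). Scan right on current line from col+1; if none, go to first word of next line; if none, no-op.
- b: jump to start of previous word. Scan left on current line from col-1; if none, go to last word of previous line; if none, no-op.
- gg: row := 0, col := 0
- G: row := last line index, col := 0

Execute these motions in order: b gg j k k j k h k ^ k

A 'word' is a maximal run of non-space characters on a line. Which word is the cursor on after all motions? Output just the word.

Answer: red

Derivation:
After 1 (b): row=0 col=0 char='r'
After 2 (gg): row=0 col=0 char='r'
After 3 (j): row=1 col=0 char='s'
After 4 (k): row=0 col=0 char='r'
After 5 (k): row=0 col=0 char='r'
After 6 (j): row=1 col=0 char='s'
After 7 (k): row=0 col=0 char='r'
After 8 (h): row=0 col=0 char='r'
After 9 (k): row=0 col=0 char='r'
After 10 (^): row=0 col=0 char='r'
After 11 (k): row=0 col=0 char='r'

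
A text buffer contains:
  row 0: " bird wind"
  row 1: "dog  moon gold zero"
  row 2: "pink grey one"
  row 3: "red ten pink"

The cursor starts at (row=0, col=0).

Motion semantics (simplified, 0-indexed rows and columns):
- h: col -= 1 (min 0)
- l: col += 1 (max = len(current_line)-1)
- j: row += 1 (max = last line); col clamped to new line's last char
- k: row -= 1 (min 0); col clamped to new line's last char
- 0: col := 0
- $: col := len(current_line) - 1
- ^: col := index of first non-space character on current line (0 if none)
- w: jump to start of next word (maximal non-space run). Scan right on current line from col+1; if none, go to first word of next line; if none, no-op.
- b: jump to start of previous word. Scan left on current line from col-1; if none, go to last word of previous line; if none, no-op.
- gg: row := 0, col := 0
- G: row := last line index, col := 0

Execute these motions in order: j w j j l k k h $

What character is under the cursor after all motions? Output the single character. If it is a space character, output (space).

Answer: o

Derivation:
After 1 (j): row=1 col=0 char='d'
After 2 (w): row=1 col=5 char='m'
After 3 (j): row=2 col=5 char='g'
After 4 (j): row=3 col=5 char='e'
After 5 (l): row=3 col=6 char='n'
After 6 (k): row=2 col=6 char='r'
After 7 (k): row=1 col=6 char='o'
After 8 (h): row=1 col=5 char='m'
After 9 ($): row=1 col=18 char='o'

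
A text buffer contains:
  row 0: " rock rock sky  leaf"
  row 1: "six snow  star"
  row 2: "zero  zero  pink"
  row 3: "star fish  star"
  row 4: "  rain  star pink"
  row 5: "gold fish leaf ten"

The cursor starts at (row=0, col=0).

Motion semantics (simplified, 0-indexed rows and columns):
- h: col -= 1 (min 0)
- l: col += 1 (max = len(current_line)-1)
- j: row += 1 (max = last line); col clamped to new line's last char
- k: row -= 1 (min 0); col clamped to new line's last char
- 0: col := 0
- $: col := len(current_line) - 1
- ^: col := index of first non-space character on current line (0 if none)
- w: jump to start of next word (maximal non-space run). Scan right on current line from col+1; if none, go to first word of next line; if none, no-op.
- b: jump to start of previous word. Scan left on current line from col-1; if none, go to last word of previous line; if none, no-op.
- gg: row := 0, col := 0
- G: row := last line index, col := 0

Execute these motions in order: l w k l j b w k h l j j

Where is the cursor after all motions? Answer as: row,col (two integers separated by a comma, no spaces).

After 1 (l): row=0 col=1 char='r'
After 2 (w): row=0 col=6 char='r'
After 3 (k): row=0 col=6 char='r'
After 4 (l): row=0 col=7 char='o'
After 5 (j): row=1 col=7 char='w'
After 6 (b): row=1 col=4 char='s'
After 7 (w): row=1 col=10 char='s'
After 8 (k): row=0 col=10 char='_'
After 9 (h): row=0 col=9 char='k'
After 10 (l): row=0 col=10 char='_'
After 11 (j): row=1 col=10 char='s'
After 12 (j): row=2 col=10 char='_'

Answer: 2,10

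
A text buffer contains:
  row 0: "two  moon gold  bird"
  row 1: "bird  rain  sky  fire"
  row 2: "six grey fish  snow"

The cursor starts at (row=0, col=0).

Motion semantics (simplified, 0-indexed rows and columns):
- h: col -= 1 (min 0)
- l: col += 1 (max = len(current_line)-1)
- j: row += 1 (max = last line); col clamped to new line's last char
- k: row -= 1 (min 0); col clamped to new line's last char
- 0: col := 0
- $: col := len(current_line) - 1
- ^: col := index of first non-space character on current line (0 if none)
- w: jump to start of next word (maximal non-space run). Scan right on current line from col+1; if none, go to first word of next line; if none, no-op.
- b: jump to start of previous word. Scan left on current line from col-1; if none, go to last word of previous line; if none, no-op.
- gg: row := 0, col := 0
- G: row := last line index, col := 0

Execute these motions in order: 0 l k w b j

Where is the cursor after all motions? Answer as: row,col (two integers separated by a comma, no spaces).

Answer: 1,0

Derivation:
After 1 (0): row=0 col=0 char='t'
After 2 (l): row=0 col=1 char='w'
After 3 (k): row=0 col=1 char='w'
After 4 (w): row=0 col=5 char='m'
After 5 (b): row=0 col=0 char='t'
After 6 (j): row=1 col=0 char='b'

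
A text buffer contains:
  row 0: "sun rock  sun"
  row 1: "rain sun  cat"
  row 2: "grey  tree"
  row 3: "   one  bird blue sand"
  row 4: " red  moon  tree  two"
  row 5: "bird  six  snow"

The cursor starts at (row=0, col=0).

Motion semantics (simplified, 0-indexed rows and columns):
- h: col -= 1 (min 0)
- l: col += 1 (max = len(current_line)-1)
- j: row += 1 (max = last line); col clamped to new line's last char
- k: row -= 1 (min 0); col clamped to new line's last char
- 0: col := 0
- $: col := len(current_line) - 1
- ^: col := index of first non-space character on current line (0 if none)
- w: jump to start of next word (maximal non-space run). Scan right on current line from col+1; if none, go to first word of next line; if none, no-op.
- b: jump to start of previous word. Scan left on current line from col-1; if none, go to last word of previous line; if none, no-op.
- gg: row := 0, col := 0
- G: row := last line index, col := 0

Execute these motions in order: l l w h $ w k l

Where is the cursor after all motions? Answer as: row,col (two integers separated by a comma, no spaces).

Answer: 0,1

Derivation:
After 1 (l): row=0 col=1 char='u'
After 2 (l): row=0 col=2 char='n'
After 3 (w): row=0 col=4 char='r'
After 4 (h): row=0 col=3 char='_'
After 5 ($): row=0 col=12 char='n'
After 6 (w): row=1 col=0 char='r'
After 7 (k): row=0 col=0 char='s'
After 8 (l): row=0 col=1 char='u'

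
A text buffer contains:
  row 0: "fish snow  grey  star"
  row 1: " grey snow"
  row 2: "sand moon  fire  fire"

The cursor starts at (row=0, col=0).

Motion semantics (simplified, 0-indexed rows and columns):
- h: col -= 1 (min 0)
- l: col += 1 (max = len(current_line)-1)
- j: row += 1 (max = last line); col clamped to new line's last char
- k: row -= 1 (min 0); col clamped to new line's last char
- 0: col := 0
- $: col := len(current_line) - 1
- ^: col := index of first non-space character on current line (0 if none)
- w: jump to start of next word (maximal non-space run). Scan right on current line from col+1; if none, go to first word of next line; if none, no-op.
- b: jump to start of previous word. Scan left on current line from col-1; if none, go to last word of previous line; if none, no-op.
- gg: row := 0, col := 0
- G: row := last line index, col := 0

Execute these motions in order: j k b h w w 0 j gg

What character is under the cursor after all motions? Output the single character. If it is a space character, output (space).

After 1 (j): row=1 col=0 char='_'
After 2 (k): row=0 col=0 char='f'
After 3 (b): row=0 col=0 char='f'
After 4 (h): row=0 col=0 char='f'
After 5 (w): row=0 col=5 char='s'
After 6 (w): row=0 col=11 char='g'
After 7 (0): row=0 col=0 char='f'
After 8 (j): row=1 col=0 char='_'
After 9 (gg): row=0 col=0 char='f'

Answer: f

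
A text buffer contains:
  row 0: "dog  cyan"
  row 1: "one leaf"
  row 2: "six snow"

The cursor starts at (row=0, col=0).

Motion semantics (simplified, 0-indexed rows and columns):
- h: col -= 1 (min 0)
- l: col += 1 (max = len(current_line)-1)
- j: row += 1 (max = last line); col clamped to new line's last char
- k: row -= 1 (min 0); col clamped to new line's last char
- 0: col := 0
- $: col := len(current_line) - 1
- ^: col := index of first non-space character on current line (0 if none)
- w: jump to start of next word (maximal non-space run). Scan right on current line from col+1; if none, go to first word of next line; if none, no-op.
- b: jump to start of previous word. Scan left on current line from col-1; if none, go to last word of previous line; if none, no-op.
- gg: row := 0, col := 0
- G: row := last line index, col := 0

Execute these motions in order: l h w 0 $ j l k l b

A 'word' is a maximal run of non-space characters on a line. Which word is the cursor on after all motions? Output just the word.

After 1 (l): row=0 col=1 char='o'
After 2 (h): row=0 col=0 char='d'
After 3 (w): row=0 col=5 char='c'
After 4 (0): row=0 col=0 char='d'
After 5 ($): row=0 col=8 char='n'
After 6 (j): row=1 col=7 char='f'
After 7 (l): row=1 col=7 char='f'
After 8 (k): row=0 col=7 char='a'
After 9 (l): row=0 col=8 char='n'
After 10 (b): row=0 col=5 char='c'

Answer: cyan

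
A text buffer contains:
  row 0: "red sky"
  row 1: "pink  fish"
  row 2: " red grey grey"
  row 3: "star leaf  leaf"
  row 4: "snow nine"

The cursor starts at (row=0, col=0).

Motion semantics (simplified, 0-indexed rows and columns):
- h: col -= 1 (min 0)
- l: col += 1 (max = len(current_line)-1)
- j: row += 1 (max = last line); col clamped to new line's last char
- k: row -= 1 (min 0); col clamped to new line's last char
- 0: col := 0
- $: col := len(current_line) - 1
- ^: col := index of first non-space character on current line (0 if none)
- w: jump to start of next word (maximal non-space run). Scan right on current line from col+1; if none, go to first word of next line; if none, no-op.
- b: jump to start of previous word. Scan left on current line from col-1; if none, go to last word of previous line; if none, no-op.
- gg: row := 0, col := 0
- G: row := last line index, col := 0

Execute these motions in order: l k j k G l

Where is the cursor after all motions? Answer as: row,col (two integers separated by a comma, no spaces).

Answer: 4,1

Derivation:
After 1 (l): row=0 col=1 char='e'
After 2 (k): row=0 col=1 char='e'
After 3 (j): row=1 col=1 char='i'
After 4 (k): row=0 col=1 char='e'
After 5 (G): row=4 col=0 char='s'
After 6 (l): row=4 col=1 char='n'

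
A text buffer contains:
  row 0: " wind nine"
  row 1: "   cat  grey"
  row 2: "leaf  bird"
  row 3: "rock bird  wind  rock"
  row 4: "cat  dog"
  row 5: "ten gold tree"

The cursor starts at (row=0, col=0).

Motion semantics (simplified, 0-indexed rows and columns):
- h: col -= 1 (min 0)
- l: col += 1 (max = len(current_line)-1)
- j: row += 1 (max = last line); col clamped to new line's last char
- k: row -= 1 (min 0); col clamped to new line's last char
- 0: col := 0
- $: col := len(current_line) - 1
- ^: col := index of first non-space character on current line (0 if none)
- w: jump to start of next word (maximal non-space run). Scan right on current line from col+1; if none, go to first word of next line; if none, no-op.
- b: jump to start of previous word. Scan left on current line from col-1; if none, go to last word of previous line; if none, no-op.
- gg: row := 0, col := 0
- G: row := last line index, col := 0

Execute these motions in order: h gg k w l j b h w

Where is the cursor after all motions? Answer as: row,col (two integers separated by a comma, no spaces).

After 1 (h): row=0 col=0 char='_'
After 2 (gg): row=0 col=0 char='_'
After 3 (k): row=0 col=0 char='_'
After 4 (w): row=0 col=1 char='w'
After 5 (l): row=0 col=2 char='i'
After 6 (j): row=1 col=2 char='_'
After 7 (b): row=0 col=6 char='n'
After 8 (h): row=0 col=5 char='_'
After 9 (w): row=0 col=6 char='n'

Answer: 0,6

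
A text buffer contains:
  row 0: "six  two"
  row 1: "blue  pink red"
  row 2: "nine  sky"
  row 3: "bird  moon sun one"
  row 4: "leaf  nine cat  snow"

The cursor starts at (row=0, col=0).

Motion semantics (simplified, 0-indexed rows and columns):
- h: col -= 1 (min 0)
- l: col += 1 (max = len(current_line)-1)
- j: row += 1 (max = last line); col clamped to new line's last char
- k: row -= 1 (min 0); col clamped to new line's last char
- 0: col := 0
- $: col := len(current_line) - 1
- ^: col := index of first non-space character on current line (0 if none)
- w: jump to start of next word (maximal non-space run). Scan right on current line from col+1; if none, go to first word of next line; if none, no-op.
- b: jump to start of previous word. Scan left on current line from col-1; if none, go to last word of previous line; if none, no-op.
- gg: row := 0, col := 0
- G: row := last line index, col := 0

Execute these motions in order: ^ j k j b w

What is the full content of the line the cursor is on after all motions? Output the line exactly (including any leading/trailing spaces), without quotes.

Answer: blue  pink red

Derivation:
After 1 (^): row=0 col=0 char='s'
After 2 (j): row=1 col=0 char='b'
After 3 (k): row=0 col=0 char='s'
After 4 (j): row=1 col=0 char='b'
After 5 (b): row=0 col=5 char='t'
After 6 (w): row=1 col=0 char='b'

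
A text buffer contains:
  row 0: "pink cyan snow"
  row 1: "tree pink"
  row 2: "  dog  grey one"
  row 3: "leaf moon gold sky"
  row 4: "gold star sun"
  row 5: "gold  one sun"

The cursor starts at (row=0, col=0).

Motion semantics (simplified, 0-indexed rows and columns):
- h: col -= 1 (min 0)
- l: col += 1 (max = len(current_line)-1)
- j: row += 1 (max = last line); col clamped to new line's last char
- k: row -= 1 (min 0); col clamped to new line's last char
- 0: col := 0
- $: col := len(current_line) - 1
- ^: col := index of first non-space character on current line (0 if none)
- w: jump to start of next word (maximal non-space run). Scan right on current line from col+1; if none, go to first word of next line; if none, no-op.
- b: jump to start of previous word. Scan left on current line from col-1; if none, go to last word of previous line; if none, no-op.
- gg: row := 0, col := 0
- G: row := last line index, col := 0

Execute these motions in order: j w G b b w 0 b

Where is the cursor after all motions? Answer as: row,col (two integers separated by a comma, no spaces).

After 1 (j): row=1 col=0 char='t'
After 2 (w): row=1 col=5 char='p'
After 3 (G): row=5 col=0 char='g'
After 4 (b): row=4 col=10 char='s'
After 5 (b): row=4 col=5 char='s'
After 6 (w): row=4 col=10 char='s'
After 7 (0): row=4 col=0 char='g'
After 8 (b): row=3 col=15 char='s'

Answer: 3,15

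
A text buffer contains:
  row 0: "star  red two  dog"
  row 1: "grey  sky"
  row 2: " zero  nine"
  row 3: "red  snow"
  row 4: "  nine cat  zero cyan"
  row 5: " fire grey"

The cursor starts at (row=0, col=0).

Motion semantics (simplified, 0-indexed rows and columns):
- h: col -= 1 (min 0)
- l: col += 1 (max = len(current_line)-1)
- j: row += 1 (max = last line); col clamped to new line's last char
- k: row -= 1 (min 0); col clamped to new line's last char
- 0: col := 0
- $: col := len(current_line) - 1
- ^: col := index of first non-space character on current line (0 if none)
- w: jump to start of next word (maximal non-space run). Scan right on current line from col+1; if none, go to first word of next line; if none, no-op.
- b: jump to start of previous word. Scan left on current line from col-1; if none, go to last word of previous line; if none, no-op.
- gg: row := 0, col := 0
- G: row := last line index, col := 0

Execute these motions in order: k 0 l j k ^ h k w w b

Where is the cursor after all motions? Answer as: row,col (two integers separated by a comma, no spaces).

After 1 (k): row=0 col=0 char='s'
After 2 (0): row=0 col=0 char='s'
After 3 (l): row=0 col=1 char='t'
After 4 (j): row=1 col=1 char='r'
After 5 (k): row=0 col=1 char='t'
After 6 (^): row=0 col=0 char='s'
After 7 (h): row=0 col=0 char='s'
After 8 (k): row=0 col=0 char='s'
After 9 (w): row=0 col=6 char='r'
After 10 (w): row=0 col=10 char='t'
After 11 (b): row=0 col=6 char='r'

Answer: 0,6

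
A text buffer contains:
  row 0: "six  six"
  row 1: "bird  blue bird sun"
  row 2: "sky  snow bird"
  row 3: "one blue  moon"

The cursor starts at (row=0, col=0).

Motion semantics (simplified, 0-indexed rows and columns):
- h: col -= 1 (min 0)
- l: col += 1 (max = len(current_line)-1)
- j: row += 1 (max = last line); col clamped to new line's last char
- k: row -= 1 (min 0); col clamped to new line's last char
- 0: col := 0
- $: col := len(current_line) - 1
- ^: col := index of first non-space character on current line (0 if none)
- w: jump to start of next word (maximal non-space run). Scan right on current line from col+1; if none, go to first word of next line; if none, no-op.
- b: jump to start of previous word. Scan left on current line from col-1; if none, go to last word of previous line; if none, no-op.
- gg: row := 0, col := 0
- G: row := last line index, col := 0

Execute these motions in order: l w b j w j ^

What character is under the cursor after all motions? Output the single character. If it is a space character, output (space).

Answer: s

Derivation:
After 1 (l): row=0 col=1 char='i'
After 2 (w): row=0 col=5 char='s'
After 3 (b): row=0 col=0 char='s'
After 4 (j): row=1 col=0 char='b'
After 5 (w): row=1 col=6 char='b'
After 6 (j): row=2 col=6 char='n'
After 7 (^): row=2 col=0 char='s'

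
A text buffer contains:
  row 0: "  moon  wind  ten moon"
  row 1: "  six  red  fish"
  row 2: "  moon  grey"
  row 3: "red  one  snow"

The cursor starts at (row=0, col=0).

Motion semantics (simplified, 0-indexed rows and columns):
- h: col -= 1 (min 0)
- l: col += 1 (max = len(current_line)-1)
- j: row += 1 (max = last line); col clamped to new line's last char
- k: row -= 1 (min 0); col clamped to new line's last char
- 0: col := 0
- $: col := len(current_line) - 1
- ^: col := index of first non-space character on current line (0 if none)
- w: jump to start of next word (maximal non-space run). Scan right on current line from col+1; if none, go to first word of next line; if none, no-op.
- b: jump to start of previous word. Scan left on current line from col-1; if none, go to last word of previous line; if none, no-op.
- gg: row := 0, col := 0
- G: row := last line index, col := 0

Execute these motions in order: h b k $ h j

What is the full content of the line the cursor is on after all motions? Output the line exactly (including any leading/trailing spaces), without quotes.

Answer:   six  red  fish

Derivation:
After 1 (h): row=0 col=0 char='_'
After 2 (b): row=0 col=0 char='_'
After 3 (k): row=0 col=0 char='_'
After 4 ($): row=0 col=21 char='n'
After 5 (h): row=0 col=20 char='o'
After 6 (j): row=1 col=15 char='h'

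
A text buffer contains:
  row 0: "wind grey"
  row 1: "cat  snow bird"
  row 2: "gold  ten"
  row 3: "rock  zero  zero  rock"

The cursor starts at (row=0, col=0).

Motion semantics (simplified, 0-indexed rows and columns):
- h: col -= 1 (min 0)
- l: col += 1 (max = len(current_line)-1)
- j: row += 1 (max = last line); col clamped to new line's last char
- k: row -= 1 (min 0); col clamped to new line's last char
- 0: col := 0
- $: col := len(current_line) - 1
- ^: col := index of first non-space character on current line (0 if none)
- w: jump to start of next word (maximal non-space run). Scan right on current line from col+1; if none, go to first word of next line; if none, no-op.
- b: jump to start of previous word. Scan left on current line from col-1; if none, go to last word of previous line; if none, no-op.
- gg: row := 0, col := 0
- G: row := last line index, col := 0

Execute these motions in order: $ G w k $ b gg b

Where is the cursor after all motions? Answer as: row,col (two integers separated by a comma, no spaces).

Answer: 0,0

Derivation:
After 1 ($): row=0 col=8 char='y'
After 2 (G): row=3 col=0 char='r'
After 3 (w): row=3 col=6 char='z'
After 4 (k): row=2 col=6 char='t'
After 5 ($): row=2 col=8 char='n'
After 6 (b): row=2 col=6 char='t'
After 7 (gg): row=0 col=0 char='w'
After 8 (b): row=0 col=0 char='w'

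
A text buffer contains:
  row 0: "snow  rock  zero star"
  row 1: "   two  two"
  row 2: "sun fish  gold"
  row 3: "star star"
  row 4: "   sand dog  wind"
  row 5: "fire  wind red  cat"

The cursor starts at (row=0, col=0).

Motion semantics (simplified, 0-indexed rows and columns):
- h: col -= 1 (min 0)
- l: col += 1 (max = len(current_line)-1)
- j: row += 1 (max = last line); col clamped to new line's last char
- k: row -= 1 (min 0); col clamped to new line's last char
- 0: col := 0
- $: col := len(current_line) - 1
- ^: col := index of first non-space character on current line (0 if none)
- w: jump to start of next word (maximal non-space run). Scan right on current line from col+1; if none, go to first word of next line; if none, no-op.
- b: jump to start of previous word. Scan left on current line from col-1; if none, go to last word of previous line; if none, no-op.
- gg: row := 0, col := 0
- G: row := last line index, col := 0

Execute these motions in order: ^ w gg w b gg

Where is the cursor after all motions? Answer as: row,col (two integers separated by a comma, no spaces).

Answer: 0,0

Derivation:
After 1 (^): row=0 col=0 char='s'
After 2 (w): row=0 col=6 char='r'
After 3 (gg): row=0 col=0 char='s'
After 4 (w): row=0 col=6 char='r'
After 5 (b): row=0 col=0 char='s'
After 6 (gg): row=0 col=0 char='s'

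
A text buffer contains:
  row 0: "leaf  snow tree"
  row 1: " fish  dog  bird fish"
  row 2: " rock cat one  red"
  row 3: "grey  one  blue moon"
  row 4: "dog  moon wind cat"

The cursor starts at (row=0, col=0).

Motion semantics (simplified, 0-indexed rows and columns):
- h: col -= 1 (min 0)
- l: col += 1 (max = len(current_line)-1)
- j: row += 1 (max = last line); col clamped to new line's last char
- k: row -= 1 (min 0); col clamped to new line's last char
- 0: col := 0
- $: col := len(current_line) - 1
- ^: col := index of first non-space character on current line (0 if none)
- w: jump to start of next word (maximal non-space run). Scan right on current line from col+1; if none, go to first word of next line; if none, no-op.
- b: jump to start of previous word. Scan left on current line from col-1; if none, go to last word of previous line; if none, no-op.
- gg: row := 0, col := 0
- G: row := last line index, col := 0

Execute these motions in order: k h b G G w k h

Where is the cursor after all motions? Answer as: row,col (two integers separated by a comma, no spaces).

Answer: 3,4

Derivation:
After 1 (k): row=0 col=0 char='l'
After 2 (h): row=0 col=0 char='l'
After 3 (b): row=0 col=0 char='l'
After 4 (G): row=4 col=0 char='d'
After 5 (G): row=4 col=0 char='d'
After 6 (w): row=4 col=5 char='m'
After 7 (k): row=3 col=5 char='_'
After 8 (h): row=3 col=4 char='_'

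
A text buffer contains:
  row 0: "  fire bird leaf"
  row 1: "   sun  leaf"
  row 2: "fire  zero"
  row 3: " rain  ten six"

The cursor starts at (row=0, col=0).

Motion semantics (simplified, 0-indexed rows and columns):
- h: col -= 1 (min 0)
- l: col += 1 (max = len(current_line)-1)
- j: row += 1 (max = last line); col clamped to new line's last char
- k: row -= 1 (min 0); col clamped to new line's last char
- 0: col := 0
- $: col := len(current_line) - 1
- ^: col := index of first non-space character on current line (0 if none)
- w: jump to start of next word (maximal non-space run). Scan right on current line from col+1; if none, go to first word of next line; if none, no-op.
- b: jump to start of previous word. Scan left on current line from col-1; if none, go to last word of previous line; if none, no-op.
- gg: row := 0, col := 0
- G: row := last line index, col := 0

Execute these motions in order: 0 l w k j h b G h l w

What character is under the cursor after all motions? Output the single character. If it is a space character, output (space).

Answer: t

Derivation:
After 1 (0): row=0 col=0 char='_'
After 2 (l): row=0 col=1 char='_'
After 3 (w): row=0 col=2 char='f'
After 4 (k): row=0 col=2 char='f'
After 5 (j): row=1 col=2 char='_'
After 6 (h): row=1 col=1 char='_'
After 7 (b): row=0 col=12 char='l'
After 8 (G): row=3 col=0 char='_'
After 9 (h): row=3 col=0 char='_'
After 10 (l): row=3 col=1 char='r'
After 11 (w): row=3 col=7 char='t'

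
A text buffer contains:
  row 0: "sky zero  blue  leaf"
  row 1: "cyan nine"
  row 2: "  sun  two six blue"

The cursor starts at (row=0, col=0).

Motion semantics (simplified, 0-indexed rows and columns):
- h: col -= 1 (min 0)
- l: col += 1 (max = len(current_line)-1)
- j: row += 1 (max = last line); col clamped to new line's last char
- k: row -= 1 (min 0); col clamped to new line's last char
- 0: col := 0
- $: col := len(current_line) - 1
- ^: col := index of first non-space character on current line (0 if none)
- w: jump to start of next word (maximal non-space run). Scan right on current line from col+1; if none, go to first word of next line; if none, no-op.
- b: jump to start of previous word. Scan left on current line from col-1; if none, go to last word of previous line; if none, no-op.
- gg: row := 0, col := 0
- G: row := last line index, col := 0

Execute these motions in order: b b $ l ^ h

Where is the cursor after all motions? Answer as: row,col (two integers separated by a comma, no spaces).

Answer: 0,0

Derivation:
After 1 (b): row=0 col=0 char='s'
After 2 (b): row=0 col=0 char='s'
After 3 ($): row=0 col=19 char='f'
After 4 (l): row=0 col=19 char='f'
After 5 (^): row=0 col=0 char='s'
After 6 (h): row=0 col=0 char='s'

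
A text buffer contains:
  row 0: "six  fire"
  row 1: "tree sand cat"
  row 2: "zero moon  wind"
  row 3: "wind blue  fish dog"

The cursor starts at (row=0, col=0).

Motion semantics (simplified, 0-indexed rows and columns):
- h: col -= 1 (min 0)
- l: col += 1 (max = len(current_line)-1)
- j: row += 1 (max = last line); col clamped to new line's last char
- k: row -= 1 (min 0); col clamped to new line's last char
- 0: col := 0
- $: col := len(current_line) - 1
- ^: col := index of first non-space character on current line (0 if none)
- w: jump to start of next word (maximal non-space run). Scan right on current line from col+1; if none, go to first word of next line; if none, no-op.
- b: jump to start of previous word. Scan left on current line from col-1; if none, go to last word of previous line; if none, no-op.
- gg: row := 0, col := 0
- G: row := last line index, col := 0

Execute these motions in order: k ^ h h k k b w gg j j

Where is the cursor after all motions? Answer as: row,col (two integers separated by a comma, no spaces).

After 1 (k): row=0 col=0 char='s'
After 2 (^): row=0 col=0 char='s'
After 3 (h): row=0 col=0 char='s'
After 4 (h): row=0 col=0 char='s'
After 5 (k): row=0 col=0 char='s'
After 6 (k): row=0 col=0 char='s'
After 7 (b): row=0 col=0 char='s'
After 8 (w): row=0 col=5 char='f'
After 9 (gg): row=0 col=0 char='s'
After 10 (j): row=1 col=0 char='t'
After 11 (j): row=2 col=0 char='z'

Answer: 2,0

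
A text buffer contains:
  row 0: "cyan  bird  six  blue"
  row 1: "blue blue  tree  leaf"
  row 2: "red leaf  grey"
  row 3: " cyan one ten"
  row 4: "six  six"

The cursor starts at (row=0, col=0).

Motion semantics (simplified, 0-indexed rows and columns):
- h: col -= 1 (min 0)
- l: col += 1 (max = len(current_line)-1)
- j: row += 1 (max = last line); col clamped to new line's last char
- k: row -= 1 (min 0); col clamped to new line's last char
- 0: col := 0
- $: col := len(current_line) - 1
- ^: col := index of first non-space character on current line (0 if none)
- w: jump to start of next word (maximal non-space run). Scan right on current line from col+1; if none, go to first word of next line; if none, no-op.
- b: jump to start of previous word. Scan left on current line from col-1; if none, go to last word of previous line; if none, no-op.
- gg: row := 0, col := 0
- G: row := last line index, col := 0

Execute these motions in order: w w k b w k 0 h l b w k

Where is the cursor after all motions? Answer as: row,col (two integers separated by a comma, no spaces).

After 1 (w): row=0 col=6 char='b'
After 2 (w): row=0 col=12 char='s'
After 3 (k): row=0 col=12 char='s'
After 4 (b): row=0 col=6 char='b'
After 5 (w): row=0 col=12 char='s'
After 6 (k): row=0 col=12 char='s'
After 7 (0): row=0 col=0 char='c'
After 8 (h): row=0 col=0 char='c'
After 9 (l): row=0 col=1 char='y'
After 10 (b): row=0 col=0 char='c'
After 11 (w): row=0 col=6 char='b'
After 12 (k): row=0 col=6 char='b'

Answer: 0,6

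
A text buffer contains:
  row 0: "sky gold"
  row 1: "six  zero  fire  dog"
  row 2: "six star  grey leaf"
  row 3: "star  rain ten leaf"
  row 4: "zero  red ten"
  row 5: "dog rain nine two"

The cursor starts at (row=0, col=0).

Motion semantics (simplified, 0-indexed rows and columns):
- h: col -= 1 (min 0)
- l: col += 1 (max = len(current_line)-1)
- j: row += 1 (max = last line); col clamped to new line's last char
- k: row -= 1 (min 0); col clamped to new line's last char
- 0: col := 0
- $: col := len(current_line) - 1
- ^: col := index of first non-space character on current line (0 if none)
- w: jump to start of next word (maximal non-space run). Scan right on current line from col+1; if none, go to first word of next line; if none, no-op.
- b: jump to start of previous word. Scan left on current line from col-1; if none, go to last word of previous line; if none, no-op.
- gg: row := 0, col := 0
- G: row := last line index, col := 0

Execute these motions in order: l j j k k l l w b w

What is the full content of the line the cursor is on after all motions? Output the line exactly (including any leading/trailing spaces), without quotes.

After 1 (l): row=0 col=1 char='k'
After 2 (j): row=1 col=1 char='i'
After 3 (j): row=2 col=1 char='i'
After 4 (k): row=1 col=1 char='i'
After 5 (k): row=0 col=1 char='k'
After 6 (l): row=0 col=2 char='y'
After 7 (l): row=0 col=3 char='_'
After 8 (w): row=0 col=4 char='g'
After 9 (b): row=0 col=0 char='s'
After 10 (w): row=0 col=4 char='g'

Answer: sky gold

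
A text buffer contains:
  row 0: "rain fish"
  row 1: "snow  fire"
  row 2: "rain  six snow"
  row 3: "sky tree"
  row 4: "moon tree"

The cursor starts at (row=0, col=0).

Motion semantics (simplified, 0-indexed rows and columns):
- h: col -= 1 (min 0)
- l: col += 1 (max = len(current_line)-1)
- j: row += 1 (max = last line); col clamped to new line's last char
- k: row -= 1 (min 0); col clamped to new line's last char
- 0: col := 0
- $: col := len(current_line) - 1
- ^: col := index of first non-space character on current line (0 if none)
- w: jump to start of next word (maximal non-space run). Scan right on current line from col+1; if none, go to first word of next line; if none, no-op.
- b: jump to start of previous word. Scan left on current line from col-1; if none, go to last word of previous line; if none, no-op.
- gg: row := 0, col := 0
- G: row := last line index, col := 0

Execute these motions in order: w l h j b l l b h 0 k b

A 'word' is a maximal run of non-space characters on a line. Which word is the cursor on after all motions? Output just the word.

Answer: rain

Derivation:
After 1 (w): row=0 col=5 char='f'
After 2 (l): row=0 col=6 char='i'
After 3 (h): row=0 col=5 char='f'
After 4 (j): row=1 col=5 char='_'
After 5 (b): row=1 col=0 char='s'
After 6 (l): row=1 col=1 char='n'
After 7 (l): row=1 col=2 char='o'
After 8 (b): row=1 col=0 char='s'
After 9 (h): row=1 col=0 char='s'
After 10 (0): row=1 col=0 char='s'
After 11 (k): row=0 col=0 char='r'
After 12 (b): row=0 col=0 char='r'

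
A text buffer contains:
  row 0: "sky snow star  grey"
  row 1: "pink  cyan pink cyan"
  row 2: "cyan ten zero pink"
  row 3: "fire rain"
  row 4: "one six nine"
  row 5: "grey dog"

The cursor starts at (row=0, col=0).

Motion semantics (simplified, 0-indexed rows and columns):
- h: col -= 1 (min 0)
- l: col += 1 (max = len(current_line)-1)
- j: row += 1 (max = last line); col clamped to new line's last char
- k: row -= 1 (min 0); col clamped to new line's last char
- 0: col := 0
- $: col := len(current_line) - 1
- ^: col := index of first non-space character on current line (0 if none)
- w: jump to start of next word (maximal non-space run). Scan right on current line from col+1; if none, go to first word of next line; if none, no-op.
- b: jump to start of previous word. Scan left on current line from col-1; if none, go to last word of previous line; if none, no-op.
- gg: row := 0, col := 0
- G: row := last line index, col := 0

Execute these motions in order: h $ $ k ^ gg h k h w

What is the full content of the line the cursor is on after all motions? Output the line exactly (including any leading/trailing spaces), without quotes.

After 1 (h): row=0 col=0 char='s'
After 2 ($): row=0 col=18 char='y'
After 3 ($): row=0 col=18 char='y'
After 4 (k): row=0 col=18 char='y'
After 5 (^): row=0 col=0 char='s'
After 6 (gg): row=0 col=0 char='s'
After 7 (h): row=0 col=0 char='s'
After 8 (k): row=0 col=0 char='s'
After 9 (h): row=0 col=0 char='s'
After 10 (w): row=0 col=4 char='s'

Answer: sky snow star  grey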